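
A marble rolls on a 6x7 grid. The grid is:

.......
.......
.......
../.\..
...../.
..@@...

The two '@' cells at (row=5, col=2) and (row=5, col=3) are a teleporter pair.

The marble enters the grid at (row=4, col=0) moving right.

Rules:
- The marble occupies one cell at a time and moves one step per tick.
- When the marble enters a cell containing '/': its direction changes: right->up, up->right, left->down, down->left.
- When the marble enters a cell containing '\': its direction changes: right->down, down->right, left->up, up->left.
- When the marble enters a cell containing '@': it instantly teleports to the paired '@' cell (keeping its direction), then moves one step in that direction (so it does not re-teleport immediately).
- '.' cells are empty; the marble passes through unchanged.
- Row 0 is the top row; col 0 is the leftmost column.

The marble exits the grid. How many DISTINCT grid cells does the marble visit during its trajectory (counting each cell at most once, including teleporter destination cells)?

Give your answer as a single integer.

Step 1: enter (4,0), '.' pass, move right to (4,1)
Step 2: enter (4,1), '.' pass, move right to (4,2)
Step 3: enter (4,2), '.' pass, move right to (4,3)
Step 4: enter (4,3), '.' pass, move right to (4,4)
Step 5: enter (4,4), '.' pass, move right to (4,5)
Step 6: enter (4,5), '/' deflects right->up, move up to (3,5)
Step 7: enter (3,5), '.' pass, move up to (2,5)
Step 8: enter (2,5), '.' pass, move up to (1,5)
Step 9: enter (1,5), '.' pass, move up to (0,5)
Step 10: enter (0,5), '.' pass, move up to (-1,5)
Step 11: at (-1,5) — EXIT via top edge, pos 5
Distinct cells visited: 10 (path length 10)

Answer: 10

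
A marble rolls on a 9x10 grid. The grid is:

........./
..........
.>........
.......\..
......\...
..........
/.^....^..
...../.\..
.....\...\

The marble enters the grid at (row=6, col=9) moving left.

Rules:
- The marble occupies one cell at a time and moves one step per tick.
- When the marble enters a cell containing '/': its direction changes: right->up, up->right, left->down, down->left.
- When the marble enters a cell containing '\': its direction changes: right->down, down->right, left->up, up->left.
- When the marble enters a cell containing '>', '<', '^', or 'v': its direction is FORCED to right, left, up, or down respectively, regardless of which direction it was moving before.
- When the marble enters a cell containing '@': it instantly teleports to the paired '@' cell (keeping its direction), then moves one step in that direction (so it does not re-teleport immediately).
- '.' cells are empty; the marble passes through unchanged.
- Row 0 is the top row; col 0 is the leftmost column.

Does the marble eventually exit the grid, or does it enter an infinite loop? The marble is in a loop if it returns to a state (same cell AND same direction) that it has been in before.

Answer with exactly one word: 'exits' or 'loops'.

Answer: exits

Derivation:
Step 1: enter (6,9), '.' pass, move left to (6,8)
Step 2: enter (6,8), '.' pass, move left to (6,7)
Step 3: enter (6,7), '^' forces left->up, move up to (5,7)
Step 4: enter (5,7), '.' pass, move up to (4,7)
Step 5: enter (4,7), '.' pass, move up to (3,7)
Step 6: enter (3,7), '\' deflects up->left, move left to (3,6)
Step 7: enter (3,6), '.' pass, move left to (3,5)
Step 8: enter (3,5), '.' pass, move left to (3,4)
Step 9: enter (3,4), '.' pass, move left to (3,3)
Step 10: enter (3,3), '.' pass, move left to (3,2)
Step 11: enter (3,2), '.' pass, move left to (3,1)
Step 12: enter (3,1), '.' pass, move left to (3,0)
Step 13: enter (3,0), '.' pass, move left to (3,-1)
Step 14: at (3,-1) — EXIT via left edge, pos 3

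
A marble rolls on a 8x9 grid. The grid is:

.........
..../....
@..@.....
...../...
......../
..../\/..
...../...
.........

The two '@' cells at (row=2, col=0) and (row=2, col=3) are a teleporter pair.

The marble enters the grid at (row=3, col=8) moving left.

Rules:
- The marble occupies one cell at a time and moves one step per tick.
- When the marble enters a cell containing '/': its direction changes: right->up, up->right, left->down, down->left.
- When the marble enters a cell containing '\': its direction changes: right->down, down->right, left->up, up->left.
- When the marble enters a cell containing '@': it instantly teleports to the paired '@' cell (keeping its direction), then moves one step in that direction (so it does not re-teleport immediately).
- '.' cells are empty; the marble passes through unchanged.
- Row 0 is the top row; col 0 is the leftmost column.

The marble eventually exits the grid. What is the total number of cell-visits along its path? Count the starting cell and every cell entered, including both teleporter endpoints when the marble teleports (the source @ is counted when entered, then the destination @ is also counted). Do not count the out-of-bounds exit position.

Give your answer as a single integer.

Step 1: enter (3,8), '.' pass, move left to (3,7)
Step 2: enter (3,7), '.' pass, move left to (3,6)
Step 3: enter (3,6), '.' pass, move left to (3,5)
Step 4: enter (3,5), '/' deflects left->down, move down to (4,5)
Step 5: enter (4,5), '.' pass, move down to (5,5)
Step 6: enter (5,5), '\' deflects down->right, move right to (5,6)
Step 7: enter (5,6), '/' deflects right->up, move up to (4,6)
Step 8: enter (4,6), '.' pass, move up to (3,6)
Step 9: enter (3,6), '.' pass, move up to (2,6)
Step 10: enter (2,6), '.' pass, move up to (1,6)
Step 11: enter (1,6), '.' pass, move up to (0,6)
Step 12: enter (0,6), '.' pass, move up to (-1,6)
Step 13: at (-1,6) — EXIT via top edge, pos 6
Path length (cell visits): 12

Answer: 12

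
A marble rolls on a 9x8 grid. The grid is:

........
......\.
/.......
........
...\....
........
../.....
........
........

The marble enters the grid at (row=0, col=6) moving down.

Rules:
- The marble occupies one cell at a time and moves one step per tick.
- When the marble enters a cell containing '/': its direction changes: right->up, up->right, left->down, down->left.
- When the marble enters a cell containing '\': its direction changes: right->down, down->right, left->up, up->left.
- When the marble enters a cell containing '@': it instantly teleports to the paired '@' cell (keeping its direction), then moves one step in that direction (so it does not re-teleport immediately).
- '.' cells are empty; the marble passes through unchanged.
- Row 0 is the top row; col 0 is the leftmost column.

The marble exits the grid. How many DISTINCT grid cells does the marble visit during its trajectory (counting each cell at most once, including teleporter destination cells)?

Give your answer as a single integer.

Step 1: enter (0,6), '.' pass, move down to (1,6)
Step 2: enter (1,6), '\' deflects down->right, move right to (1,7)
Step 3: enter (1,7), '.' pass, move right to (1,8)
Step 4: at (1,8) — EXIT via right edge, pos 1
Distinct cells visited: 3 (path length 3)

Answer: 3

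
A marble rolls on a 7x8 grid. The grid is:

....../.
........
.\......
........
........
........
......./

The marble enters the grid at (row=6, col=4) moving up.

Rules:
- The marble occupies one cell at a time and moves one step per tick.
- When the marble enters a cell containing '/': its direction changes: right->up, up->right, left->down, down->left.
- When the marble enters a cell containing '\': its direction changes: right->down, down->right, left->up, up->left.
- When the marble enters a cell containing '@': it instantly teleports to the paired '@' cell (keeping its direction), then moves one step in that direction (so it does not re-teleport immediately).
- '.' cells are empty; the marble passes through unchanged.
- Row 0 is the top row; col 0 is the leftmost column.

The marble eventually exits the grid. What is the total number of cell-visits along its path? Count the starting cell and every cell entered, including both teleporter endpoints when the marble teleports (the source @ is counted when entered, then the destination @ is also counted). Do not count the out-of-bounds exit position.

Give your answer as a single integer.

Step 1: enter (6,4), '.' pass, move up to (5,4)
Step 2: enter (5,4), '.' pass, move up to (4,4)
Step 3: enter (4,4), '.' pass, move up to (3,4)
Step 4: enter (3,4), '.' pass, move up to (2,4)
Step 5: enter (2,4), '.' pass, move up to (1,4)
Step 6: enter (1,4), '.' pass, move up to (0,4)
Step 7: enter (0,4), '.' pass, move up to (-1,4)
Step 8: at (-1,4) — EXIT via top edge, pos 4
Path length (cell visits): 7

Answer: 7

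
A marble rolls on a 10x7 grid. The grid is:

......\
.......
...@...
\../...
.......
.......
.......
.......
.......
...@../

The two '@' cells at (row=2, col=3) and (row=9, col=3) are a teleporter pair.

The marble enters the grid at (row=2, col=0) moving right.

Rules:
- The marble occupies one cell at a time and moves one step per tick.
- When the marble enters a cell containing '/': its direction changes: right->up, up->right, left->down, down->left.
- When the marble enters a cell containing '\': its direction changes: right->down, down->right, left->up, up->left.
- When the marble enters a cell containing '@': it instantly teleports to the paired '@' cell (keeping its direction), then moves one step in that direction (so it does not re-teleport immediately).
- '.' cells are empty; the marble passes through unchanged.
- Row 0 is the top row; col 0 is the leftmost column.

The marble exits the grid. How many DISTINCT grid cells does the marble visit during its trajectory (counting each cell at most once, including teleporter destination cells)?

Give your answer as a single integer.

Step 1: enter (2,0), '.' pass, move right to (2,1)
Step 2: enter (2,1), '.' pass, move right to (2,2)
Step 3: enter (2,2), '.' pass, move right to (2,3)
Step 4: enter (2,3), '@' teleport (2,3)->(9,3), also enter (9,3), move right to (9,4)
Step 5: enter (9,4), '.' pass, move right to (9,5)
Step 6: enter (9,5), '.' pass, move right to (9,6)
Step 7: enter (9,6), '/' deflects right->up, move up to (8,6)
Step 8: enter (8,6), '.' pass, move up to (7,6)
Step 9: enter (7,6), '.' pass, move up to (6,6)
Step 10: enter (6,6), '.' pass, move up to (5,6)
Step 11: enter (5,6), '.' pass, move up to (4,6)
Step 12: enter (4,6), '.' pass, move up to (3,6)
Step 13: enter (3,6), '.' pass, move up to (2,6)
Step 14: enter (2,6), '.' pass, move up to (1,6)
Step 15: enter (1,6), '.' pass, move up to (0,6)
Step 16: enter (0,6), '\' deflects up->left, move left to (0,5)
Step 17: enter (0,5), '.' pass, move left to (0,4)
Step 18: enter (0,4), '.' pass, move left to (0,3)
Step 19: enter (0,3), '.' pass, move left to (0,2)
Step 20: enter (0,2), '.' pass, move left to (0,1)
Step 21: enter (0,1), '.' pass, move left to (0,0)
Step 22: enter (0,0), '.' pass, move left to (0,-1)
Step 23: at (0,-1) — EXIT via left edge, pos 0
Distinct cells visited: 23 (path length 23)

Answer: 23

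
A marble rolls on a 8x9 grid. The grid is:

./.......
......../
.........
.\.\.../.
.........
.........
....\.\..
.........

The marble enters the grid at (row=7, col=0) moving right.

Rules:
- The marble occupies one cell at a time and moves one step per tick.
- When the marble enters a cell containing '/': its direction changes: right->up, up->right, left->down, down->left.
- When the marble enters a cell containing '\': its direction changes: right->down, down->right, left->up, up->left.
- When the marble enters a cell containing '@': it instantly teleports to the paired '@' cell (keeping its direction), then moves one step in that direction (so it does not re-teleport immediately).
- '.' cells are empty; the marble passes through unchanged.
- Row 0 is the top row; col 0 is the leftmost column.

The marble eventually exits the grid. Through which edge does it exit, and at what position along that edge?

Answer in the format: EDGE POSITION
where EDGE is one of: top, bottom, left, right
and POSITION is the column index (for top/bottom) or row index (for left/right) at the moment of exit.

Step 1: enter (7,0), '.' pass, move right to (7,1)
Step 2: enter (7,1), '.' pass, move right to (7,2)
Step 3: enter (7,2), '.' pass, move right to (7,3)
Step 4: enter (7,3), '.' pass, move right to (7,4)
Step 5: enter (7,4), '.' pass, move right to (7,5)
Step 6: enter (7,5), '.' pass, move right to (7,6)
Step 7: enter (7,6), '.' pass, move right to (7,7)
Step 8: enter (7,7), '.' pass, move right to (7,8)
Step 9: enter (7,8), '.' pass, move right to (7,9)
Step 10: at (7,9) — EXIT via right edge, pos 7

Answer: right 7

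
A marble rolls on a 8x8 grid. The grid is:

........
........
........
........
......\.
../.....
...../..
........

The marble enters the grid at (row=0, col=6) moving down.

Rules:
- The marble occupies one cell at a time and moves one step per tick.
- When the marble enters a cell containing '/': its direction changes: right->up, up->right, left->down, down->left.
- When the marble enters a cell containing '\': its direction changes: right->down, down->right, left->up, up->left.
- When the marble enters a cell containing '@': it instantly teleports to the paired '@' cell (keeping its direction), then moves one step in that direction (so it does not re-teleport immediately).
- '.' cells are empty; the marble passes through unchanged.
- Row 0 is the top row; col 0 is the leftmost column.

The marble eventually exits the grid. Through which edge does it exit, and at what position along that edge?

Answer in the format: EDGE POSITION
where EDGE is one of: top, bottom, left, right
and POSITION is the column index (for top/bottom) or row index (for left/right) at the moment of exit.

Answer: right 4

Derivation:
Step 1: enter (0,6), '.' pass, move down to (1,6)
Step 2: enter (1,6), '.' pass, move down to (2,6)
Step 3: enter (2,6), '.' pass, move down to (3,6)
Step 4: enter (3,6), '.' pass, move down to (4,6)
Step 5: enter (4,6), '\' deflects down->right, move right to (4,7)
Step 6: enter (4,7), '.' pass, move right to (4,8)
Step 7: at (4,8) — EXIT via right edge, pos 4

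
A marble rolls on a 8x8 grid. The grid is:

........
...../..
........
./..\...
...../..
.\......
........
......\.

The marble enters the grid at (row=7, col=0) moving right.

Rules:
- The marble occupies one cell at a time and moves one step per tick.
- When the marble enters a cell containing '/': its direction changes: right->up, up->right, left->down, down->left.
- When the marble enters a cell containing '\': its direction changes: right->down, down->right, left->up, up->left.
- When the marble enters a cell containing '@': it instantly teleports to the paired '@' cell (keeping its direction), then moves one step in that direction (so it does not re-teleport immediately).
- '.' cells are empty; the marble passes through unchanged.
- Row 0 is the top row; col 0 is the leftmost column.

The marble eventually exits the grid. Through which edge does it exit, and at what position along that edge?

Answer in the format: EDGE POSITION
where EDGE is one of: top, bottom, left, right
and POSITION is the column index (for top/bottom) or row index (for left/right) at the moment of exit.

Answer: bottom 6

Derivation:
Step 1: enter (7,0), '.' pass, move right to (7,1)
Step 2: enter (7,1), '.' pass, move right to (7,2)
Step 3: enter (7,2), '.' pass, move right to (7,3)
Step 4: enter (7,3), '.' pass, move right to (7,4)
Step 5: enter (7,4), '.' pass, move right to (7,5)
Step 6: enter (7,5), '.' pass, move right to (7,6)
Step 7: enter (7,6), '\' deflects right->down, move down to (8,6)
Step 8: at (8,6) — EXIT via bottom edge, pos 6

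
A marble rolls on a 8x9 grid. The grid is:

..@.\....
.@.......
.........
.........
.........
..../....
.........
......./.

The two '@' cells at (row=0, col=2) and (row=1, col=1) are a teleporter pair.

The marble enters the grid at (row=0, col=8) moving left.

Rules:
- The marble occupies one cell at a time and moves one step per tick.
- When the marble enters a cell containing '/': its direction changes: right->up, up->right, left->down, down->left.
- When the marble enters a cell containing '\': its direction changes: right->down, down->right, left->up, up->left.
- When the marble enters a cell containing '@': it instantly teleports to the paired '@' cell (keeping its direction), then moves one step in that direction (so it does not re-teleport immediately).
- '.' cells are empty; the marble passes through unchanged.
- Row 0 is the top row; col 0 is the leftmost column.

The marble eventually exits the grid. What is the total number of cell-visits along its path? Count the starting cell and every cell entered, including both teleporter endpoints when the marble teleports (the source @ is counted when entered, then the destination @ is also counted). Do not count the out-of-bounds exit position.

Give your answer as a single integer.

Answer: 5

Derivation:
Step 1: enter (0,8), '.' pass, move left to (0,7)
Step 2: enter (0,7), '.' pass, move left to (0,6)
Step 3: enter (0,6), '.' pass, move left to (0,5)
Step 4: enter (0,5), '.' pass, move left to (0,4)
Step 5: enter (0,4), '\' deflects left->up, move up to (-1,4)
Step 6: at (-1,4) — EXIT via top edge, pos 4
Path length (cell visits): 5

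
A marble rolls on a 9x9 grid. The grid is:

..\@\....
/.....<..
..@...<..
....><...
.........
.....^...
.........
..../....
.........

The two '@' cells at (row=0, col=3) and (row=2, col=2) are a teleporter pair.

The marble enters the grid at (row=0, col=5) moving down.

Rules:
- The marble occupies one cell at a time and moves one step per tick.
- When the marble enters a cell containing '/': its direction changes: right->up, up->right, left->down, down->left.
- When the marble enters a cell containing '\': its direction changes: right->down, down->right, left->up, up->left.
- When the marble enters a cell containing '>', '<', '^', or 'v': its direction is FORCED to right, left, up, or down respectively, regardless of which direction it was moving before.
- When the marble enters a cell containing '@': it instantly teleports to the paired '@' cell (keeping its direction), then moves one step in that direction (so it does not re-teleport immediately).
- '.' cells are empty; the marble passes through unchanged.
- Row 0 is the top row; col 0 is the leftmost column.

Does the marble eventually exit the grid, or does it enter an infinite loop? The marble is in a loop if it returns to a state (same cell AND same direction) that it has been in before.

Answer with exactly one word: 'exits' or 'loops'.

Step 1: enter (0,5), '.' pass, move down to (1,5)
Step 2: enter (1,5), '.' pass, move down to (2,5)
Step 3: enter (2,5), '.' pass, move down to (3,5)
Step 4: enter (3,5), '<' forces down->left, move left to (3,4)
Step 5: enter (3,4), '>' forces left->right, move right to (3,5)
Step 6: enter (3,5), '<' forces right->left, move left to (3,4)
Step 7: at (3,4) dir=left — LOOP DETECTED (seen before)

Answer: loops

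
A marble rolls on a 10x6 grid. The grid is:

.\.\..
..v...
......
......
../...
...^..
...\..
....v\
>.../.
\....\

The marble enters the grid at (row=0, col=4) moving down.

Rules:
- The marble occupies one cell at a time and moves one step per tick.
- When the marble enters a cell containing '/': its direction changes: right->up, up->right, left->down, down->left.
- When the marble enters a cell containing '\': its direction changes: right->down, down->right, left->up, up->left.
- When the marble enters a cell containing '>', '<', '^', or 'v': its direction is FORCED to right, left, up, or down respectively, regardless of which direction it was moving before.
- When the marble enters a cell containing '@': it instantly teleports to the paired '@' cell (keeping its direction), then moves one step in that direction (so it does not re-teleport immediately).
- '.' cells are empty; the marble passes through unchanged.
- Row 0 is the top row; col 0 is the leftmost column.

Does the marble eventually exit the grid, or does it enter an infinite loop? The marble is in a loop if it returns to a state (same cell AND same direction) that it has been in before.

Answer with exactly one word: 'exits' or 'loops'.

Step 1: enter (0,4), '.' pass, move down to (1,4)
Step 2: enter (1,4), '.' pass, move down to (2,4)
Step 3: enter (2,4), '.' pass, move down to (3,4)
Step 4: enter (3,4), '.' pass, move down to (4,4)
Step 5: enter (4,4), '.' pass, move down to (5,4)
Step 6: enter (5,4), '.' pass, move down to (6,4)
Step 7: enter (6,4), '.' pass, move down to (7,4)
Step 8: enter (7,4), 'v' forces down->down, move down to (8,4)
Step 9: enter (8,4), '/' deflects down->left, move left to (8,3)
Step 10: enter (8,3), '.' pass, move left to (8,2)
Step 11: enter (8,2), '.' pass, move left to (8,1)
Step 12: enter (8,1), '.' pass, move left to (8,0)
Step 13: enter (8,0), '>' forces left->right, move right to (8,1)
Step 14: enter (8,1), '.' pass, move right to (8,2)
Step 15: enter (8,2), '.' pass, move right to (8,3)
Step 16: enter (8,3), '.' pass, move right to (8,4)
Step 17: enter (8,4), '/' deflects right->up, move up to (7,4)
Step 18: enter (7,4), 'v' forces up->down, move down to (8,4)
Step 19: at (8,4) dir=down — LOOP DETECTED (seen before)

Answer: loops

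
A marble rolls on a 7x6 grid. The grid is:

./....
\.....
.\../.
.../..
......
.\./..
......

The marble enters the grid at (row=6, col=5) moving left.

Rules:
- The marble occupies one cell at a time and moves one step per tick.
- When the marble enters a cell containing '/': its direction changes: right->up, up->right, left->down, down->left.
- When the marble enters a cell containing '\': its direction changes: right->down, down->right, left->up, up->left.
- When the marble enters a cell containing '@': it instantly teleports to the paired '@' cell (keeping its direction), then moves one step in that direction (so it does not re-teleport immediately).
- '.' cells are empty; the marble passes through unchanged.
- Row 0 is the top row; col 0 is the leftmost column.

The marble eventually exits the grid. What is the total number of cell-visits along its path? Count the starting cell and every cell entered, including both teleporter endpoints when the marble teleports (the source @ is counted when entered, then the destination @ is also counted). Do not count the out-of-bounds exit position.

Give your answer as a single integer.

Step 1: enter (6,5), '.' pass, move left to (6,4)
Step 2: enter (6,4), '.' pass, move left to (6,3)
Step 3: enter (6,3), '.' pass, move left to (6,2)
Step 4: enter (6,2), '.' pass, move left to (6,1)
Step 5: enter (6,1), '.' pass, move left to (6,0)
Step 6: enter (6,0), '.' pass, move left to (6,-1)
Step 7: at (6,-1) — EXIT via left edge, pos 6
Path length (cell visits): 6

Answer: 6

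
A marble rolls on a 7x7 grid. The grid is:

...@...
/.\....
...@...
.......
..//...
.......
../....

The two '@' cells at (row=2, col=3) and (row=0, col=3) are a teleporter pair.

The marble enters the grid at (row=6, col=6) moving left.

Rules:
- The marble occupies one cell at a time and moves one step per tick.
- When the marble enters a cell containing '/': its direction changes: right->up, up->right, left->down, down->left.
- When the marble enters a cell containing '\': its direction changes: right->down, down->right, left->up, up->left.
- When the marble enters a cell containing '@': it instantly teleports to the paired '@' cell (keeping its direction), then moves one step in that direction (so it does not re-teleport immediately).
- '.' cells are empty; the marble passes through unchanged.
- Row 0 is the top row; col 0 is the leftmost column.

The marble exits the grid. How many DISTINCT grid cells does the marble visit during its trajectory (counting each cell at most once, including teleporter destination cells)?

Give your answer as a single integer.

Step 1: enter (6,6), '.' pass, move left to (6,5)
Step 2: enter (6,5), '.' pass, move left to (6,4)
Step 3: enter (6,4), '.' pass, move left to (6,3)
Step 4: enter (6,3), '.' pass, move left to (6,2)
Step 5: enter (6,2), '/' deflects left->down, move down to (7,2)
Step 6: at (7,2) — EXIT via bottom edge, pos 2
Distinct cells visited: 5 (path length 5)

Answer: 5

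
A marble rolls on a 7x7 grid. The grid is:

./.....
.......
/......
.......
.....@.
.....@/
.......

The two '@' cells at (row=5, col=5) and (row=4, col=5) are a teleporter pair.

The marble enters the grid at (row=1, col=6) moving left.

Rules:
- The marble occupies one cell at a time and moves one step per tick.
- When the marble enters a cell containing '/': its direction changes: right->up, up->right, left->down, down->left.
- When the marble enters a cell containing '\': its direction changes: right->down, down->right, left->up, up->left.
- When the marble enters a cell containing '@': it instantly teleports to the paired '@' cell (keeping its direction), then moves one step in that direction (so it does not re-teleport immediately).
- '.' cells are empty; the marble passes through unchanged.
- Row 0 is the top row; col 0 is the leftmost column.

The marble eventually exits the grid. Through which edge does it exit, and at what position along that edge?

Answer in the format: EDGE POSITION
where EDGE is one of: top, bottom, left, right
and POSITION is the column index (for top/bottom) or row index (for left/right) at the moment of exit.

Answer: left 1

Derivation:
Step 1: enter (1,6), '.' pass, move left to (1,5)
Step 2: enter (1,5), '.' pass, move left to (1,4)
Step 3: enter (1,4), '.' pass, move left to (1,3)
Step 4: enter (1,3), '.' pass, move left to (1,2)
Step 5: enter (1,2), '.' pass, move left to (1,1)
Step 6: enter (1,1), '.' pass, move left to (1,0)
Step 7: enter (1,0), '.' pass, move left to (1,-1)
Step 8: at (1,-1) — EXIT via left edge, pos 1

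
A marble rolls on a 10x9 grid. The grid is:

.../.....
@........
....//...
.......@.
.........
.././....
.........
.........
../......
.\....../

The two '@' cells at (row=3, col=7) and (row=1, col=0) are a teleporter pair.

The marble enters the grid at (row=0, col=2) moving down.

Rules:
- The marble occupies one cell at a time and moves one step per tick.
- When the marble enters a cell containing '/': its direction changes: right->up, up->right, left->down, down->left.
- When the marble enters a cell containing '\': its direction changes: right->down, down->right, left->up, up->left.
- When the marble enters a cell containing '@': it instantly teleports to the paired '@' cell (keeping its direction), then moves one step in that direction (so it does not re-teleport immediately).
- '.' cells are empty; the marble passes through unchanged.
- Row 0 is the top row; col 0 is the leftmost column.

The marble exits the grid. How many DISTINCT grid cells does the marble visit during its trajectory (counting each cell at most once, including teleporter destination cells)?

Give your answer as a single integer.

Answer: 8

Derivation:
Step 1: enter (0,2), '.' pass, move down to (1,2)
Step 2: enter (1,2), '.' pass, move down to (2,2)
Step 3: enter (2,2), '.' pass, move down to (3,2)
Step 4: enter (3,2), '.' pass, move down to (4,2)
Step 5: enter (4,2), '.' pass, move down to (5,2)
Step 6: enter (5,2), '/' deflects down->left, move left to (5,1)
Step 7: enter (5,1), '.' pass, move left to (5,0)
Step 8: enter (5,0), '.' pass, move left to (5,-1)
Step 9: at (5,-1) — EXIT via left edge, pos 5
Distinct cells visited: 8 (path length 8)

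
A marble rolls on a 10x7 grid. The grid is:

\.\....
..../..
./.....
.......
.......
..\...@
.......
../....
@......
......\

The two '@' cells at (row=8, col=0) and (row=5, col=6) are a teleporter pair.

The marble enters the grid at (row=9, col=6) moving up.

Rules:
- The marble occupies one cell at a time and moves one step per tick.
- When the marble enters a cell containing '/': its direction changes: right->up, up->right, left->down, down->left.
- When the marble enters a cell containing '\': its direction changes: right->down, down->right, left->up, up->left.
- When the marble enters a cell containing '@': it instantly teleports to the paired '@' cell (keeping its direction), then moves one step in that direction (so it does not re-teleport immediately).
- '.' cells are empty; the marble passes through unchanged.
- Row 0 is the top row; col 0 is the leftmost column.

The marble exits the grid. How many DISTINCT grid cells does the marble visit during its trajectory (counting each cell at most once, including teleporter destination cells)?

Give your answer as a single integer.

Answer: 7

Derivation:
Step 1: enter (9,6), '\' deflects up->left, move left to (9,5)
Step 2: enter (9,5), '.' pass, move left to (9,4)
Step 3: enter (9,4), '.' pass, move left to (9,3)
Step 4: enter (9,3), '.' pass, move left to (9,2)
Step 5: enter (9,2), '.' pass, move left to (9,1)
Step 6: enter (9,1), '.' pass, move left to (9,0)
Step 7: enter (9,0), '.' pass, move left to (9,-1)
Step 8: at (9,-1) — EXIT via left edge, pos 9
Distinct cells visited: 7 (path length 7)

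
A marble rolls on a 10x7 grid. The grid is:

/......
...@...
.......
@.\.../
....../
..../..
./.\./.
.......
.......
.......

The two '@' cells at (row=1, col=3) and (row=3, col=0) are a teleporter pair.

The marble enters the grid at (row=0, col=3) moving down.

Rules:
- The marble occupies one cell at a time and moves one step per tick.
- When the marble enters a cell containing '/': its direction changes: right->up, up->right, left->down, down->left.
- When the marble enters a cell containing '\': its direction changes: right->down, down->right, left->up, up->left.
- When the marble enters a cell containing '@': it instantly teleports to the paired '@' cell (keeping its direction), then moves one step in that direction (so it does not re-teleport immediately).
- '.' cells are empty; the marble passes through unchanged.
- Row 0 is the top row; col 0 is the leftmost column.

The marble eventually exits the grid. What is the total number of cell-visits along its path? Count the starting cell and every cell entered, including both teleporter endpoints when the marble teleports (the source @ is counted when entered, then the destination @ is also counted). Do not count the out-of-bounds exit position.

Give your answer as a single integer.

Answer: 9

Derivation:
Step 1: enter (0,3), '.' pass, move down to (1,3)
Step 2: enter (1,3), '@' teleport (1,3)->(3,0), also enter (3,0), move down to (4,0)
Step 3: enter (4,0), '.' pass, move down to (5,0)
Step 4: enter (5,0), '.' pass, move down to (6,0)
Step 5: enter (6,0), '.' pass, move down to (7,0)
Step 6: enter (7,0), '.' pass, move down to (8,0)
Step 7: enter (8,0), '.' pass, move down to (9,0)
Step 8: enter (9,0), '.' pass, move down to (10,0)
Step 9: at (10,0) — EXIT via bottom edge, pos 0
Path length (cell visits): 9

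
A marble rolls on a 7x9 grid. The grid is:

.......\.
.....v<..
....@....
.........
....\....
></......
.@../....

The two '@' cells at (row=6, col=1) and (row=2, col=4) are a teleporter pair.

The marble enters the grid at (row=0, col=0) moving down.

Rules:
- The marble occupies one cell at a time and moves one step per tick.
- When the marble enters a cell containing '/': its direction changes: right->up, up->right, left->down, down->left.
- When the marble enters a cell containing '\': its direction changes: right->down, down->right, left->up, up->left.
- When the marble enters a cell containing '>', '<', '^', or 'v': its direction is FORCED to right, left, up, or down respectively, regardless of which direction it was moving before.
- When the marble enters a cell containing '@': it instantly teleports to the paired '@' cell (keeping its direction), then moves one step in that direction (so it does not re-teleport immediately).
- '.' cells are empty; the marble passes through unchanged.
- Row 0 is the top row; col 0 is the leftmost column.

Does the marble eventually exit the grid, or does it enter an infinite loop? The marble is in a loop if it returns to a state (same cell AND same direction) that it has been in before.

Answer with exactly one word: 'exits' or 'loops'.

Answer: loops

Derivation:
Step 1: enter (0,0), '.' pass, move down to (1,0)
Step 2: enter (1,0), '.' pass, move down to (2,0)
Step 3: enter (2,0), '.' pass, move down to (3,0)
Step 4: enter (3,0), '.' pass, move down to (4,0)
Step 5: enter (4,0), '.' pass, move down to (5,0)
Step 6: enter (5,0), '>' forces down->right, move right to (5,1)
Step 7: enter (5,1), '<' forces right->left, move left to (5,0)
Step 8: enter (5,0), '>' forces left->right, move right to (5,1)
Step 9: at (5,1) dir=right — LOOP DETECTED (seen before)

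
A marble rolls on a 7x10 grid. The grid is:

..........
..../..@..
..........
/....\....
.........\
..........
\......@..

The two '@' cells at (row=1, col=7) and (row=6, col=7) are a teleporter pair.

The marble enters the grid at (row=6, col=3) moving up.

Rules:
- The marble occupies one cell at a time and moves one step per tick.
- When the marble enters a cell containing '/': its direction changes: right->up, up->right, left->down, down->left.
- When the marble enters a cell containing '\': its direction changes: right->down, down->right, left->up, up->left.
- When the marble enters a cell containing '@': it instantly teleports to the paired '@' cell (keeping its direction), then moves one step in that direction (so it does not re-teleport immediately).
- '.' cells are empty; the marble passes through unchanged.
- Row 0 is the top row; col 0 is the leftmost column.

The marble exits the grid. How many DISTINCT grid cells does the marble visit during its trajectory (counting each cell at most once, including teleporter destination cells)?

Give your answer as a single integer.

Answer: 7

Derivation:
Step 1: enter (6,3), '.' pass, move up to (5,3)
Step 2: enter (5,3), '.' pass, move up to (4,3)
Step 3: enter (4,3), '.' pass, move up to (3,3)
Step 4: enter (3,3), '.' pass, move up to (2,3)
Step 5: enter (2,3), '.' pass, move up to (1,3)
Step 6: enter (1,3), '.' pass, move up to (0,3)
Step 7: enter (0,3), '.' pass, move up to (-1,3)
Step 8: at (-1,3) — EXIT via top edge, pos 3
Distinct cells visited: 7 (path length 7)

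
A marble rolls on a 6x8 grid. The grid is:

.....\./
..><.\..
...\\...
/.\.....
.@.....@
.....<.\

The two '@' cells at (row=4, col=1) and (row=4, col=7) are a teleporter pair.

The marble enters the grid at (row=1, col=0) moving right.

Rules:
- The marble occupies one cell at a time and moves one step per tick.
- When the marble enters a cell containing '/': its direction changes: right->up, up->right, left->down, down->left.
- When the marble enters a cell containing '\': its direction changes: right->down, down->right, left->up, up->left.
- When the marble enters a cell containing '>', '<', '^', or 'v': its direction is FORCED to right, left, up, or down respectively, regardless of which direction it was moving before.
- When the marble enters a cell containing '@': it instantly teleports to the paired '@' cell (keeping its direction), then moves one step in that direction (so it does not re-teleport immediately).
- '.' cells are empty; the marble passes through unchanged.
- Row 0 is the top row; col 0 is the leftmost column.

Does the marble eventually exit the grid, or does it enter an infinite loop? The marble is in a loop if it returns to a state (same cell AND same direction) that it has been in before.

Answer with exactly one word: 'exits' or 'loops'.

Answer: loops

Derivation:
Step 1: enter (1,0), '.' pass, move right to (1,1)
Step 2: enter (1,1), '.' pass, move right to (1,2)
Step 3: enter (1,2), '>' forces right->right, move right to (1,3)
Step 4: enter (1,3), '<' forces right->left, move left to (1,2)
Step 5: enter (1,2), '>' forces left->right, move right to (1,3)
Step 6: at (1,3) dir=right — LOOP DETECTED (seen before)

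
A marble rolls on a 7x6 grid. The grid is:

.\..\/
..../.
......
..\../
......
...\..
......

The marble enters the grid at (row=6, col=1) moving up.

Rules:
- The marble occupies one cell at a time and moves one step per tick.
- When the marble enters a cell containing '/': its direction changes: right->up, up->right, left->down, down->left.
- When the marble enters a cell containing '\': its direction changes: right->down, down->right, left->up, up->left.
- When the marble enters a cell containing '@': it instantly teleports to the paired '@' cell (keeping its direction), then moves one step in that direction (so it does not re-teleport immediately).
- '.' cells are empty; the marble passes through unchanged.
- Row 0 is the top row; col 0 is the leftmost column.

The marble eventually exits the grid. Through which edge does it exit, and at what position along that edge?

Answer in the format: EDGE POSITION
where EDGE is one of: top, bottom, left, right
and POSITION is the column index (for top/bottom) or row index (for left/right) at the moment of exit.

Step 1: enter (6,1), '.' pass, move up to (5,1)
Step 2: enter (5,1), '.' pass, move up to (4,1)
Step 3: enter (4,1), '.' pass, move up to (3,1)
Step 4: enter (3,1), '.' pass, move up to (2,1)
Step 5: enter (2,1), '.' pass, move up to (1,1)
Step 6: enter (1,1), '.' pass, move up to (0,1)
Step 7: enter (0,1), '\' deflects up->left, move left to (0,0)
Step 8: enter (0,0), '.' pass, move left to (0,-1)
Step 9: at (0,-1) — EXIT via left edge, pos 0

Answer: left 0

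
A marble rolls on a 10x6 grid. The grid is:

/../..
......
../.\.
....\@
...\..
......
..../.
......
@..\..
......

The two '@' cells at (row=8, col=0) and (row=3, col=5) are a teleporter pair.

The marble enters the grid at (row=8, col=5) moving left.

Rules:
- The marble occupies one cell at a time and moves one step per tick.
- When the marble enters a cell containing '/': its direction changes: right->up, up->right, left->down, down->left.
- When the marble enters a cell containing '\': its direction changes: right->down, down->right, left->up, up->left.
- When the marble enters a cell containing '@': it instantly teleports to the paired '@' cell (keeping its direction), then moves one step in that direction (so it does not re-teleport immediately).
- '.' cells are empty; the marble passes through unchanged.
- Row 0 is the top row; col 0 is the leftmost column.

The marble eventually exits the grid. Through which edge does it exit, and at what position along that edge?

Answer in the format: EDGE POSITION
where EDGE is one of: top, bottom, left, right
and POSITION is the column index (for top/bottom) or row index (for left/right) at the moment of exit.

Step 1: enter (8,5), '.' pass, move left to (8,4)
Step 2: enter (8,4), '.' pass, move left to (8,3)
Step 3: enter (8,3), '\' deflects left->up, move up to (7,3)
Step 4: enter (7,3), '.' pass, move up to (6,3)
Step 5: enter (6,3), '.' pass, move up to (5,3)
Step 6: enter (5,3), '.' pass, move up to (4,3)
Step 7: enter (4,3), '\' deflects up->left, move left to (4,2)
Step 8: enter (4,2), '.' pass, move left to (4,1)
Step 9: enter (4,1), '.' pass, move left to (4,0)
Step 10: enter (4,0), '.' pass, move left to (4,-1)
Step 11: at (4,-1) — EXIT via left edge, pos 4

Answer: left 4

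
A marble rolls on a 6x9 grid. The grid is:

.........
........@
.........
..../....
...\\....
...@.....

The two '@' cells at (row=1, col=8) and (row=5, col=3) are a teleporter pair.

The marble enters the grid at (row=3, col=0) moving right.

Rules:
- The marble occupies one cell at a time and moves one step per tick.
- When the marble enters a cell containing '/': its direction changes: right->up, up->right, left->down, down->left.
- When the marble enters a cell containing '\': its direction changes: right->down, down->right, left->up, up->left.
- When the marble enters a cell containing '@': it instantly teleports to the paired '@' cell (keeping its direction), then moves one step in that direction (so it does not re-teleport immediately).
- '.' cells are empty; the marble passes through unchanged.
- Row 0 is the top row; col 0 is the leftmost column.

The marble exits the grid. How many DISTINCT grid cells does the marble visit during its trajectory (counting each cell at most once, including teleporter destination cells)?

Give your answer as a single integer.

Step 1: enter (3,0), '.' pass, move right to (3,1)
Step 2: enter (3,1), '.' pass, move right to (3,2)
Step 3: enter (3,2), '.' pass, move right to (3,3)
Step 4: enter (3,3), '.' pass, move right to (3,4)
Step 5: enter (3,4), '/' deflects right->up, move up to (2,4)
Step 6: enter (2,4), '.' pass, move up to (1,4)
Step 7: enter (1,4), '.' pass, move up to (0,4)
Step 8: enter (0,4), '.' pass, move up to (-1,4)
Step 9: at (-1,4) — EXIT via top edge, pos 4
Distinct cells visited: 8 (path length 8)

Answer: 8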